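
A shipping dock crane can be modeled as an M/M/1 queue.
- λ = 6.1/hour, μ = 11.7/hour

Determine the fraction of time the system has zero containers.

ρ = λ/μ = 6.1/11.7 = 0.5214
P(0) = 1 - ρ = 1 - 0.5214 = 0.4786
The server is idle 47.86% of the time.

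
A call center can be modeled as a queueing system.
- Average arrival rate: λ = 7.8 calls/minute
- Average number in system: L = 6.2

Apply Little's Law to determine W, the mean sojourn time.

Little's Law: L = λW, so W = L/λ
W = 6.2/7.8 = 0.7949 minutes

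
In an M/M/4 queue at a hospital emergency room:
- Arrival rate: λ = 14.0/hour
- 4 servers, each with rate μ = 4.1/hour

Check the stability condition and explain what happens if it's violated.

Stability requires ρ = λ/(cμ) < 1
ρ = 14.0/(4 × 4.1) = 14.0/16.40 = 0.8537
Since 0.8537 < 1, the system is STABLE.
The servers are busy 85.37% of the time.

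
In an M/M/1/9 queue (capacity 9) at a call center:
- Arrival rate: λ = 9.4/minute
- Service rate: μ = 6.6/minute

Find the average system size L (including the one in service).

ρ = λ/μ = 9.4/6.6 = 1.42424
P₀ = (1-ρ)/(1-ρ^(K+1)) = (1-1.42424)/(1-1.42424^10) = -0.4242/-33.3425 = 0.01272
P_K = P₀×ρ^K = 0.012724 × 1.42424^9 = 0.012724 × 24.1129 = 0.3068
L = ρ[1 - (K+1)ρ^K + Kρ^(K+1)] / [(1-ρ)(1-ρ^(K+1))]
L = 1.42424 × (1 - 10×24.11285 + 9×34.34249) / ((1 - 1.42424) × (1 - 34.34249)) = 6.9428 calls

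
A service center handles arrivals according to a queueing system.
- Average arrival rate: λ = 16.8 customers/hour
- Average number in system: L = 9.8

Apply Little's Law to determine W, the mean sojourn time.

Little's Law: L = λW, so W = L/λ
W = 9.8/16.8 = 0.5833 hours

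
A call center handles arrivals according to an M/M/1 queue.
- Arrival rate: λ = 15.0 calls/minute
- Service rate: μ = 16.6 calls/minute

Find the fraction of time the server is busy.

Server utilization: ρ = λ/μ
ρ = 15.0/16.6 = 0.9036
The server is busy 90.36% of the time.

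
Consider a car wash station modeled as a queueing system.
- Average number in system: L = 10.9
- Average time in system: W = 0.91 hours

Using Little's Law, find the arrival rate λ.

Little's Law: L = λW, so λ = L/W
λ = 10.9/0.91 = 11.9780 cars/hour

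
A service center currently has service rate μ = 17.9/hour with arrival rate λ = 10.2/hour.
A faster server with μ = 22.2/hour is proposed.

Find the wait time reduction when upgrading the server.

System 1: ρ₁ = 10.2/17.9 = 0.5698, W₁ = 1/(17.9-10.2) = 0.12987
System 2: ρ₂ = 10.2/22.2 = 0.4595, W₂ = 1/(22.2-10.2) = 0.083333
Improvement: (W₁-W₂)/W₁ = (0.12987-0.083333)/0.12987 = 35.83%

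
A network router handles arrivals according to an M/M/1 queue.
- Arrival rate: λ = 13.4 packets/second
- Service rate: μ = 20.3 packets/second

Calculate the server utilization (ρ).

Server utilization: ρ = λ/μ
ρ = 13.4/20.3 = 0.6601
The server is busy 66.01% of the time.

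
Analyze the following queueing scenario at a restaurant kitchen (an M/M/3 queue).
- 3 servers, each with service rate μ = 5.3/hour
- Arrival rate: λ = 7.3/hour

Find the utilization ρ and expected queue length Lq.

Traffic intensity: ρ = λ/(cμ) = 7.3/(3×5.3) = 0.4591
Since ρ = 0.4591 < 1, system is stable.
Offered load a = λ/μ = cρ = 7.3/5.3 = 1.3774
P₀ = [ Σₙ₌₀^2 aⁿ/n! + a^3/(3!(1-ρ)) ]⁻¹
Σ = a^0/0! + a^1/1! + a^2/2! = 1.00000 + 1.37736 + 0.948558 = 3.3259
a^3/(3!(1-ρ)) = 2.6130/(6 × 0.54088) = 0.8052
P₀ = 1/(3.3259 + 0.8052) = 0.2421
Lq = P₀·a^3·ρ / (3!(1-ρ)²) = 0.2421 × 2.6130 × 0.4591 / (6 × 0.2926) = 0.1654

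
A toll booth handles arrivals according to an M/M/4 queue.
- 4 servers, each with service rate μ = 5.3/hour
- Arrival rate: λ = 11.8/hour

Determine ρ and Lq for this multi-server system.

Traffic intensity: ρ = λ/(cμ) = 11.8/(4×5.3) = 0.5566
Since ρ = 0.5566 < 1, system is stable.
Offered load a = λ/μ = cρ = 11.8/5.3 = 2.2264
P₀ = [ Σₙ₌₀^3 aⁿ/n! + a^4/(4!(1-ρ)) ]⁻¹
Σ = a^0/0! + a^1/1! + a^2/2! + a^3/3! = 1.00000 + 2.22642 + 2.47846 + 1.83936 = 7.5442
a^4/(4!(1-ρ)) = 24.5711/(24 × 0.4434) = 2.3090
P₀ = 1/(7.5442 + 2.3090) = 0.1015
Lq = P₀·a^4·ρ / (4!(1-ρ)²) = 0.1015 × 24.5711 × 0.5566 / (24 × 0.1966) = 0.2942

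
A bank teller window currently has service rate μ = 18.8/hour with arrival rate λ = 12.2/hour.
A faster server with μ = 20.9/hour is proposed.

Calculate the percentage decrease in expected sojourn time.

System 1: ρ₁ = 12.2/18.8 = 0.6489, W₁ = 1/(18.8-12.2) = 0.15152
System 2: ρ₂ = 12.2/20.9 = 0.5837, W₂ = 1/(20.9-12.2) = 0.11494
Improvement: (W₁-W₂)/W₁ = (0.15152-0.11494)/0.15152 = 24.14%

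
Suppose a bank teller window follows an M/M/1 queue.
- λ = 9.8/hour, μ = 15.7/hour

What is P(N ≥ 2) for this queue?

ρ = λ/μ = 9.8/15.7 = 0.6242
P(N ≥ n) = ρⁿ
P(N ≥ 2) = 0.6242^2
P(N ≥ 2) = 0.3896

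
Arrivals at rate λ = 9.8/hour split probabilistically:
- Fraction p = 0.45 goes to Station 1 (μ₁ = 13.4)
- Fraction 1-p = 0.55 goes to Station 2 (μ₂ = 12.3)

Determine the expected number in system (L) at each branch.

Effective rates: λ₁ = 9.8×0.45 = 4.41, λ₂ = 9.8×0.55 = 5.39
Station 1: ρ₁ = 4.41/13.4 = 0.3291, L₁ = ρ₁/(1-ρ₁) = 0.3291/(1-0.3291) = 0.4905
Station 2: ρ₂ = 5.39/12.3 = 0.4382, L₂ = ρ₂/(1-ρ₂) = 0.4382/(1-0.4382) = 0.7800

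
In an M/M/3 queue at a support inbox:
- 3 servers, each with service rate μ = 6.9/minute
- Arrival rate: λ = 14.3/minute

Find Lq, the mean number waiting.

Traffic intensity: ρ = λ/(cμ) = 14.3/(3×6.9) = 0.6908
Since ρ = 0.6908 < 1, system is stable.
Offered load a = λ/μ = cρ = 14.3/6.9 = 2.0725
P₀ = [ Σₙ₌₀^2 aⁿ/n! + a^3/(3!(1-ρ)) ]⁻¹
Σ = a^0/0! + a^1/1! + a^2/2! = 1.00000 + 2.07246 + 2.14755 = 5.2200
a^3/(3!(1-ρ)) = 8.9015/(6 × 0.30918) = 4.7984
P₀ = 1/(5.2200 + 4.7984) = 0.09982
Lq = P₀·a^3·ρ / (3!(1-ρ)²) = 0.09982 × 8.9015 × 0.6908 / (6 × 0.09559) = 1.0702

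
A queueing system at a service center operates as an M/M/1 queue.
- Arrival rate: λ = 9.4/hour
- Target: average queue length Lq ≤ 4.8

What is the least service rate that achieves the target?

For M/M/1: Lq = λ²/(μ(μ-λ))
Need Lq ≤ 4.8, i.e. μ(μ-λ) ≥ λ²/4.8
μ² - 9.4μ - 88.36/4.8 ≥ 0  →  μ² - 9.4μ - 18.40833 ≥ 0
Quadratic formula (positive root): μ = [λ + √(λ² + 4×18.40833)]/2
Discriminant: 88.36 + 4×18.40833 = 161.9933, √161.9933 = 12.72766
μ ≥ (9.4 + 12.72766)/2 = 11.0638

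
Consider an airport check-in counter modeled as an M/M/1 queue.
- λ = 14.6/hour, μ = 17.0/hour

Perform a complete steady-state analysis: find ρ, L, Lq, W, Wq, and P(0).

Step 1: ρ = λ/μ = 14.6/17.0 = 0.8588
Step 2: L = λ/(μ-λ) = 14.6/2.40 = 6.0833
Step 3: Lq = λ²/(μ(μ-λ)) = 213.16/(17.0×2.40) = 5.2245
Step 4: W = 1/(μ-λ) = 1/2.40 = 0.416667
Step 5: Wq = λ/(μ(μ-λ)) = 14.6/(17.0×2.40) = 0.3578
Step 6: P(0) = 1-ρ = 0.1412
Verify: L = λW = 14.6×0.416667 = 6.0833 ✔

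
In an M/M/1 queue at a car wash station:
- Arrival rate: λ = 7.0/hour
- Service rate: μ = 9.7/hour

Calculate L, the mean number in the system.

ρ = λ/μ = 7.0/9.7 = 0.7216
For M/M/1: L = λ/(μ-λ)
L = 7.0/(9.7-7.0) = 7.0/2.70
L = 2.5926 cars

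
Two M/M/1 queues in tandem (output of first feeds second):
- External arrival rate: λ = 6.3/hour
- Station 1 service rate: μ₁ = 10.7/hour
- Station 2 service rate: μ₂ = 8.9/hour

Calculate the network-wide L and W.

By Jackson's theorem, each station behaves as independent M/M/1.
Station 1: ρ₁ = 6.3/10.7 = 0.5888, L₁ = ρ₁/(1-ρ₁) = λ/(μ₁-λ) = 6.3/4.40 = 1.4318
Station 2: ρ₂ = 6.3/8.9 = 0.7079, L₂ = ρ₂/(1-ρ₂) = λ/(μ₂-λ) = 6.3/2.60 = 2.4231
Total: L = L₁ + L₂ = 1.4318 + 2.4231 = 3.8549
W = L/λ = 3.8549/6.3 = 0.6119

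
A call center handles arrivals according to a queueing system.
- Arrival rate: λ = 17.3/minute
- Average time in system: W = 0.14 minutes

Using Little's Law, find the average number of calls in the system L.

Little's Law: L = λW
L = 17.3 × 0.14 = 2.4220 calls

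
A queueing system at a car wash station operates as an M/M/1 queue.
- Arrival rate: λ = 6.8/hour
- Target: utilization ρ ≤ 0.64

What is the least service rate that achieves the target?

ρ = λ/μ, so μ = λ/ρ
μ ≥ 6.8/0.64 = 10.6250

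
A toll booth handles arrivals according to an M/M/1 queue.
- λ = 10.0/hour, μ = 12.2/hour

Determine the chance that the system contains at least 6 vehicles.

ρ = λ/μ = 10.0/12.2 = 0.8197
P(N ≥ n) = ρⁿ
P(N ≥ 6) = 0.8197^6
P(N ≥ 6) = 0.3033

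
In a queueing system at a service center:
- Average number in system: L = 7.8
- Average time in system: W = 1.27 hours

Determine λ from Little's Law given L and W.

Little's Law: L = λW, so λ = L/W
λ = 7.8/1.27 = 6.1417 customers/hour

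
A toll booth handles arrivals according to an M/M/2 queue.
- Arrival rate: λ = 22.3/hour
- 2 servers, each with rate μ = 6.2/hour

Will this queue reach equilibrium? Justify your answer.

Stability requires ρ = λ/(cμ) < 1
ρ = 22.3/(2 × 6.2) = 22.3/12.40 = 1.7984
Since 1.7984 ≥ 1, the system is UNSTABLE.
Need c > λ/μ = 22.3/6.2 = 3.60.
Minimum servers needed: c = 4.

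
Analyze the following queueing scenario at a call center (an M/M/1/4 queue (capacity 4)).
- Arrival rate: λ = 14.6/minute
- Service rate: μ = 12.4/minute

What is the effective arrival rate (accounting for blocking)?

ρ = λ/μ = 14.6/12.4 = 1.1774
P₀ = (1-ρ)/(1-ρ^(K+1)) = (1-1.1774)/(1-1.1774^5) = -0.1774/-1.2627 = 0.1405
P_K = P₀×ρ^K = 0.1405 × 1.1774^4 = 0.1405 × 1.9217 = 0.2700
λ_eff = λ(1-P_K) = 14.6 × (1 - 0.27001) = 14.6 × 0.72999 = 10.6579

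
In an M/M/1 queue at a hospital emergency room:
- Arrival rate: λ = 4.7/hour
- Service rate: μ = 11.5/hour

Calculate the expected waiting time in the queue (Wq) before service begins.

First, compute utilization: ρ = λ/μ = 4.7/11.5 = 0.4087
For M/M/1: Wq = λ/(μ(μ-λ))
Wq = 4.7/(11.5 × (11.5-4.7))
Wq = 4.7/(11.5 × 6.80)
Wq = 0.06010 hours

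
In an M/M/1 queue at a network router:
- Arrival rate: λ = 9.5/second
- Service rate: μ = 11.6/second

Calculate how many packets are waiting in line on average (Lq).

ρ = λ/μ = 9.5/11.6 = 0.8190
For M/M/1: Lq = λ²/(μ(μ-λ))
Lq = 90.25/(11.6 × 2.10)
Lq = 3.7048 packets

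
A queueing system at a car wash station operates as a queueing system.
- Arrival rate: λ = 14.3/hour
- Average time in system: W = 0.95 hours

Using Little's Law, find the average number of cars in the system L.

Little's Law: L = λW
L = 14.3 × 0.95 = 13.5850 cars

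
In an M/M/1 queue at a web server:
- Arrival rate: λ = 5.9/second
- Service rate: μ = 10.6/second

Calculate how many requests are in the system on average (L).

ρ = λ/μ = 5.9/10.6 = 0.5566
For M/M/1: L = λ/(μ-λ)
L = 5.9/(10.6-5.9) = 5.9/4.70
L = 1.2553 requests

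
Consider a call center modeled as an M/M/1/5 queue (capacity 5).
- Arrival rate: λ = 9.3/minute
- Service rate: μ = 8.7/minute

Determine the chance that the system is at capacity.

ρ = λ/μ = 9.3/8.7 = 1.06897
P₀ = (1-ρ)/(1-ρ^(K+1)) = (1-1.06897)/(1-1.06897^6) = -0.06897/-0.4921 = 0.1402
P_K = P₀×ρ^K = 0.14016 × 1.06897^5 = 0.14016 × 1.3958 = 0.1956
Blocking probability = 19.56%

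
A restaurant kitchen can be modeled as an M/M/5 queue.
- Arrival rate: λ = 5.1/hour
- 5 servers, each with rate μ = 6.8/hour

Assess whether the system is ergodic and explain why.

Stability requires ρ = λ/(cμ) < 1
ρ = 5.1/(5 × 6.8) = 5.1/34.00 = 0.1500
Since 0.1500 < 1, the system is STABLE.
The servers are busy 15.00% of the time.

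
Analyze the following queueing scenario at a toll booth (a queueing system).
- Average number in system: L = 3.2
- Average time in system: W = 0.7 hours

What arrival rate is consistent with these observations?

Little's Law: L = λW, so λ = L/W
λ = 3.2/0.7 = 4.5714 vehicles/hour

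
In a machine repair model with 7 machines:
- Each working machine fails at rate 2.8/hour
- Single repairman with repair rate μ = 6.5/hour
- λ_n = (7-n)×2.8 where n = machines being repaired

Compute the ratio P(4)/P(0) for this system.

P(4)/P(0) = ∏_{i=0}^{4-1} λ_i/μ_{i+1}
= (7-0)×2.8/6.5 × (7-1)×2.8/6.5 × (7-2)×2.8/6.5 × (7-3)×2.8/6.5
= 28.9240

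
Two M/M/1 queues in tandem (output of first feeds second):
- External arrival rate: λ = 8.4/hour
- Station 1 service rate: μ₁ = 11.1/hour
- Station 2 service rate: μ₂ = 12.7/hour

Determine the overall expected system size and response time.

By Jackson's theorem, each station behaves as independent M/M/1.
Station 1: ρ₁ = 8.4/11.1 = 0.7568, L₁ = ρ₁/(1-ρ₁) = λ/(μ₁-λ) = 8.4/2.70 = 3.1111
Station 2: ρ₂ = 8.4/12.7 = 0.6614, L₂ = ρ₂/(1-ρ₂) = λ/(μ₂-λ) = 8.4/4.30 = 1.9535
Total: L = L₁ + L₂ = 3.1111 + 1.9535 = 5.0646
W = L/λ = 5.0646/8.4 = 0.6029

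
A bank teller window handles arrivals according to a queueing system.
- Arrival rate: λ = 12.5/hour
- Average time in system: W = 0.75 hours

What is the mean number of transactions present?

Little's Law: L = λW
L = 12.5 × 0.75 = 9.3750 transactions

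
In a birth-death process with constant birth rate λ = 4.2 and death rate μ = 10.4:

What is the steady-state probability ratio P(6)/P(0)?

For constant rates: P(n)/P(0) = (λ/μ)^n
P(6)/P(0) = (4.2/10.4)^6 = 0.40385^6 = 0.004338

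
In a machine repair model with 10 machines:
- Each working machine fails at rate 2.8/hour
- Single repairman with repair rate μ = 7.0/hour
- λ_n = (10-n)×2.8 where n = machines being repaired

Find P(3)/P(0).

P(3)/P(0) = ∏_{i=0}^{3-1} λ_i/μ_{i+1}
= (10-0)×2.8/7.0 × (10-1)×2.8/7.0 × (10-2)×2.8/7.0
= 46.0800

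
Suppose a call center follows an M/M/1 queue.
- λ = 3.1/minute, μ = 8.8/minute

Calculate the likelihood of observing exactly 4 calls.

ρ = λ/μ = 3.1/8.8 = 0.35227
P(n) = (1-ρ)ρⁿ
P(4) = (1-0.35227) × 0.35227^4
P(4) = 0.6477 × 0.01540
P(4) = 0.009975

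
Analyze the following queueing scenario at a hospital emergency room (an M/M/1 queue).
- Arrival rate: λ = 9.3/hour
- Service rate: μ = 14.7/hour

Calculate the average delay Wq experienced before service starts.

First, compute utilization: ρ = λ/μ = 9.3/14.7 = 0.6327
For M/M/1: Wq = λ/(μ(μ-λ))
Wq = 9.3/(14.7 × (14.7-9.3))
Wq = 9.3/(14.7 × 5.40)
Wq = 0.1172 hours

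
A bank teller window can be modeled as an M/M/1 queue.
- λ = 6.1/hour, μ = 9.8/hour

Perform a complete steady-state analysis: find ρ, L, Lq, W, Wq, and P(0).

Step 1: ρ = λ/μ = 6.1/9.8 = 0.6224
Step 2: L = λ/(μ-λ) = 6.1/3.70 = 1.6486
Step 3: Lq = λ²/(μ(μ-λ)) = 37.21/(9.8×3.70) = 1.0262
Step 4: W = 1/(μ-λ) = 1/3.70 = 0.27027
Step 5: Wq = λ/(μ(μ-λ)) = 6.1/(9.8×3.70) = 0.1682
Step 6: P(0) = 1-ρ = 0.3776
Verify: L = λW = 6.1×0.27027 = 1.6486 ✔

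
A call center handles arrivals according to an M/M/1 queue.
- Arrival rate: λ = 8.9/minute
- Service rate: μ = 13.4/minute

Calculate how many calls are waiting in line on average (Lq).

ρ = λ/μ = 8.9/13.4 = 0.6642
For M/M/1: Lq = λ²/(μ(μ-λ))
Lq = 79.21/(13.4 × 4.50)
Lq = 1.3136 calls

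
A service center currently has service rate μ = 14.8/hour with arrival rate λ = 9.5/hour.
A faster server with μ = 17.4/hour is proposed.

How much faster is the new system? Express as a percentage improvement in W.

System 1: ρ₁ = 9.5/14.8 = 0.6419, W₁ = 1/(14.8-9.5) = 0.1887
System 2: ρ₂ = 9.5/17.4 = 0.5460, W₂ = 1/(17.4-9.5) = 0.1266
Improvement: (W₁-W₂)/W₁ = (0.1887-0.1266)/0.1887 = 32.91%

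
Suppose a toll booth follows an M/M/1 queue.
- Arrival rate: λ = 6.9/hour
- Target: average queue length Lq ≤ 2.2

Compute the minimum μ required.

For M/M/1: Lq = λ²/(μ(μ-λ))
Need Lq ≤ 2.2, i.e. μ(μ-λ) ≥ λ²/2.2
μ² - 6.9μ - 47.61/2.2 ≥ 0  →  μ² - 6.9μ - 21.6409 ≥ 0
Quadratic formula (positive root): μ = [λ + √(λ² + 4×21.6409)]/2
Discriminant: 47.61 + 4×21.6409 = 134.1736, √134.1736 = 11.58333
μ ≥ (6.9 + 11.58333)/2 = 9.2417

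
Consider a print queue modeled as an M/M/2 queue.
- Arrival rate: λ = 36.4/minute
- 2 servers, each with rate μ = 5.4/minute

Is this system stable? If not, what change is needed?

Stability requires ρ = λ/(cμ) < 1
ρ = 36.4/(2 × 5.4) = 36.4/10.80 = 3.3704
Since 3.3704 ≥ 1, the system is UNSTABLE.
Need c > λ/μ = 36.4/5.4 = 6.74.
Minimum servers needed: c = 7.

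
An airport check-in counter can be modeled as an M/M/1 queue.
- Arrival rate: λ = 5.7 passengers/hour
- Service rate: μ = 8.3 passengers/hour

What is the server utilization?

Server utilization: ρ = λ/μ
ρ = 5.7/8.3 = 0.6867
The server is busy 68.67% of the time.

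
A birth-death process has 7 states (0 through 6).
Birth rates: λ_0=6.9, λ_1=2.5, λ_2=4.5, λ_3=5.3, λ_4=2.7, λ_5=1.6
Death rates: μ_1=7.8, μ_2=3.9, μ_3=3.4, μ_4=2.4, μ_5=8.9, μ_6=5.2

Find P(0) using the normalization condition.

Ratios P(n)/P(0) = (λ₀···λₙ₋₁)/(μ₁···μₙ):
P(1)/P(0) = (6.9)/(7.8) = 0.8846
P(2)/P(0) = (6.9×2.5)/(7.8×3.9) = 0.5671
P(3)/P(0) = (6.9×2.5×4.5)/(7.8×3.9×3.4) = 0.7505
P(4)/P(0) = (6.9×2.5×4.5×5.3)/(7.8×3.9×3.4×2.4) = 1.6574
P(5)/P(0) = (6.9×2.5×4.5×5.3×2.7)/(7.8×3.9×3.4×2.4×8.9) = 0.5028
P(6)/P(0) = (6.9×2.5×4.5×5.3×2.7×1.6)/(7.8×3.9×3.4×2.4×8.9×5.2) = 0.1547

Normalization: ∑ P(n) = 1
P(0) × (1.0000 + 0.8846 + 0.5671 + 0.7505 + 1.6574 + 0.5028 + 0.1547) = 1
P(0) × 5.5171 = 1
P(0) = 1/5.5171 = 0.1813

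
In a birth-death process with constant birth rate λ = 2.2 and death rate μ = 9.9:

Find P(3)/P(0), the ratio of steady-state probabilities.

For constant rates: P(n)/P(0) = (λ/μ)^n
P(3)/P(0) = (2.2/9.9)^3 = 0.2222^3 = 0.01097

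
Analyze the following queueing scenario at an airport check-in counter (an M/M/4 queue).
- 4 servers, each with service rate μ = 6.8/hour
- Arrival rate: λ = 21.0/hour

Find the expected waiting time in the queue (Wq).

Traffic intensity: ρ = λ/(cμ) = 21.0/(4×6.8) = 0.7721
Since ρ = 0.7721 < 1, system is stable.
Offered load a = λ/μ = cρ = 21.0/6.8 = 3.0882
P₀ = [ Σₙ₌₀^3 aⁿ/n! + a^4/(4!(1-ρ)) ]⁻¹
Σ = a^0/0! + a^1/1! + a^2/2! + a^3/3! = 1.0000 + 3.0882 + 4.7686 + 4.9089 = 13.7657
a^4/(4!(1-ρ)) = 90.9581/(24 × 0.22794) = 16.6268
P₀ = 1/(13.7657 + 16.6268) = 0.03290
Lq = P₀·a^4·ρ / (4!(1-ρ)²) = 0.032903 × 90.9581 × 0.77206 / (24 × 0.051957) = 1.8530
Wq = Lq/λ = 1.8530/21.0 = 0.08824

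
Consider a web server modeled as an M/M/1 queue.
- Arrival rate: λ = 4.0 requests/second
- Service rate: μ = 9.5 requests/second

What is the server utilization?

Server utilization: ρ = λ/μ
ρ = 4.0/9.5 = 0.4211
The server is busy 42.11% of the time.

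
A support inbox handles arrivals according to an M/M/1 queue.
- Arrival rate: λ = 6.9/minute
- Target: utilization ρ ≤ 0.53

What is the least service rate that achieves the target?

ρ = λ/μ, so μ = λ/ρ
μ ≥ 6.9/0.53 = 13.0189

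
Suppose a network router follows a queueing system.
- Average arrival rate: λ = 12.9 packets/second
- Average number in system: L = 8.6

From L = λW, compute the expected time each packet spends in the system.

Little's Law: L = λW, so W = L/λ
W = 8.6/12.9 = 0.6667 seconds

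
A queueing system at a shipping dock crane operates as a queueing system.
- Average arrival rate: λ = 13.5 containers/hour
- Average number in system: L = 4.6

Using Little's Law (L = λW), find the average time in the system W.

Little's Law: L = λW, so W = L/λ
W = 4.6/13.5 = 0.3407 hours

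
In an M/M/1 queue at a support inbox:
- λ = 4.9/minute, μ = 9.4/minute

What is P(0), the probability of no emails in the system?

ρ = λ/μ = 4.9/9.4 = 0.5213
P(0) = 1 - ρ = 1 - 0.5213 = 0.4787
The server is idle 47.87% of the time.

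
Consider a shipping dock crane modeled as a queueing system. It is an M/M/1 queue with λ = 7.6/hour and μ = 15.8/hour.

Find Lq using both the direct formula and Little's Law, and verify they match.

Method 1 (direct): Lq = λ²/(μ(μ-λ)) = 57.76/(15.8 × 8.20) = 0.4458

Method 2 (Little's Law):
W = 1/(μ-λ) = 1/8.20 = 0.12195
Wq = W - 1/μ = 0.12195 - 0.063291 = 0.05866
Lq = λWq = 7.6 × 0.05866 = 0.4458 ✔ (matches Method 1)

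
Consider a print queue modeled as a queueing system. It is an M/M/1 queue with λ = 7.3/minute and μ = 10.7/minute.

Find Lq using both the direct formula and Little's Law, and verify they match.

Method 1 (direct): Lq = λ²/(μ(μ-λ)) = 53.29/(10.7 × 3.40) = 1.4648

Method 2 (Little's Law):
W = 1/(μ-λ) = 1/3.40 = 0.29412
Wq = W - 1/μ = 0.29412 - 0.093458 = 0.20066
Lq = λWq = 7.3 × 0.20066 = 1.4648 ✔ (matches Method 1)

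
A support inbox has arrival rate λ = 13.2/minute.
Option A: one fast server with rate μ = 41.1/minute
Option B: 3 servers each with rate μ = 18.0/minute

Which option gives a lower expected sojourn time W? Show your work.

Option A: single server μ = 41.1 (M/M/1)
  ρ_A = 13.2/41.1 = 0.3212
  W_A = 1/(μ-λ) = 1/(41.1-13.2) = 1/27.90 = 0.03584

Option B: 3 servers μ = 18.0 (M/M/3)
  ρ_B = λ/(cμ) = 13.2/(3×18.0) = 0.2444
  Offered load a = λ/μ = cρ = 13.2/18.0 = 0.7333
  P₀ = [ Σₙ₌₀^2 aⁿ/n! + a^3/(3!(1-ρ)) ]⁻¹
  Σ = a^0/0! + a^1/1! + a^2/2! = 1.0000 + 0.7333 + 0.2689 = 2.0022
  a^3/(3!(1-ρ)) = 0.3944/(6 × 0.7556) = 0.08699
  P₀ = 1/(2.00222 + 0.0869935) = 0.4786
  Lq = P₀·a^3·ρ / (3!(1-ρ)²) = 0.4786 × 0.3944 × 0.2444 / (6 × 0.5709) = 0.01347
  Wq_B = Lq/λ = 0.013472/13.2 = 0.001021
  W_B = Wq_B + 1/μ = 0.001021 + 0.05556 = 0.05658

Since W_A = 0.03584 < W_B = 0.05658, Option A (single fast server) has the shorter time in system.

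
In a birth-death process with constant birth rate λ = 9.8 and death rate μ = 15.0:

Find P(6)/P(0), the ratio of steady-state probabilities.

For constant rates: P(n)/P(0) = (λ/μ)^n
P(6)/P(0) = (9.8/15.0)^6 = 0.65333^6 = 0.07777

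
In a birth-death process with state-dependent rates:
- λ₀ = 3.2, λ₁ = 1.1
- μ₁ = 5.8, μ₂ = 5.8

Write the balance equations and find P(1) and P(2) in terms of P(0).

Balance equations:
State 0: λ₀P₀ = μ₁P₁ → P₁ = (λ₀/μ₁)P₀ = (3.2/5.8)P₀ = 0.5517P₀
State 1: P₂ = (λ₀λ₁)/(μ₁μ₂)P₀ = (3.2×1.1)/(5.8×5.8)P₀ = 0.1046P₀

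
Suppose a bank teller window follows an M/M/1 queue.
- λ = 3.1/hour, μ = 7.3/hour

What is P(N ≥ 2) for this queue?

ρ = λ/μ = 3.1/7.3 = 0.42466
P(N ≥ n) = ρⁿ
P(N ≥ 2) = 0.42466^2
P(N ≥ 2) = 0.1803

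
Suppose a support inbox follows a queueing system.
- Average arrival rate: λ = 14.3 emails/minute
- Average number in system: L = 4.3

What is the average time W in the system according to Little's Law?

Little's Law: L = λW, so W = L/λ
W = 4.3/14.3 = 0.3007 minutes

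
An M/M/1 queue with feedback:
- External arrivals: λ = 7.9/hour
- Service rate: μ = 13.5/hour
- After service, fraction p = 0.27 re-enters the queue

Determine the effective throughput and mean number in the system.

Effective arrival rate: λ_eff = λ/(1-p) = 7.9/(1-0.27) = 7.9/0.73 = 10.82192
ρ = λ_eff/μ = 10.82192/13.5 = 0.801624
L = ρ/(1-ρ) = 0.801624/(1-0.801624) = 4.0409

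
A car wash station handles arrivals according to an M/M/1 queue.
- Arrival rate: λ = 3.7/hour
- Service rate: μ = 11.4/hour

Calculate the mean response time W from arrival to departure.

First, compute utilization: ρ = λ/μ = 3.7/11.4 = 0.3246
For M/M/1: W = 1/(μ-λ)
W = 1/(11.4-3.7) = 1/7.70
W = 0.1299 hours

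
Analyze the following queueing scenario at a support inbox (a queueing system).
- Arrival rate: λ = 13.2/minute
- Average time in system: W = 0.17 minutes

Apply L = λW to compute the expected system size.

Little's Law: L = λW
L = 13.2 × 0.17 = 2.2440 emails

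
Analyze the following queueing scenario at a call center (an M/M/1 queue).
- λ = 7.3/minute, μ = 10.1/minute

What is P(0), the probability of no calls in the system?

ρ = λ/μ = 7.3/10.1 = 0.7228
P(0) = 1 - ρ = 1 - 0.7228 = 0.2772
The server is idle 27.72% of the time.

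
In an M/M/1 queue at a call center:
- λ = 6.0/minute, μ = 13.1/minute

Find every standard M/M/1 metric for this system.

Step 1: ρ = λ/μ = 6.0/13.1 = 0.4580
Step 2: L = λ/(μ-λ) = 6.0/7.10 = 0.8451
Step 3: Lq = λ²/(μ(μ-λ)) = 36.00/(13.1×7.10) = 0.3871
Step 4: W = 1/(μ-λ) = 1/7.10 = 0.14085
Step 5: Wq = λ/(μ(μ-λ)) = 6.0/(13.1×7.10) = 0.06451
Step 6: P(0) = 1-ρ = 0.5420
Verify: L = λW = 6.0×0.14085 = 0.8451 ✔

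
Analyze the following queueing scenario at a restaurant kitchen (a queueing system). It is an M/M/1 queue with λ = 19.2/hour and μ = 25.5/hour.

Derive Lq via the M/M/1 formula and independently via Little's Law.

Method 1 (direct): Lq = λ²/(μ(μ-λ)) = 368.64/(25.5 × 6.30) = 2.2947

Method 2 (Little's Law):
W = 1/(μ-λ) = 1/6.30 = 0.15873
Wq = W - 1/μ = 0.15873 - 0.039216 = 0.119514
Lq = λWq = 19.2 × 0.119514 = 2.2947 ✔ (matches Method 1)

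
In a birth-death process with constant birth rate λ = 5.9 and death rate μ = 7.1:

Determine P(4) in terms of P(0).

For constant rates: P(n)/P(0) = (λ/μ)^n
P(4)/P(0) = (5.9/7.1)^4 = 0.830986^4 = 0.4768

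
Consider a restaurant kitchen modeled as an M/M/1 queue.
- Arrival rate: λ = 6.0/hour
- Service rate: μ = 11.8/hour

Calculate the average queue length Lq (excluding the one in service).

ρ = λ/μ = 6.0/11.8 = 0.5085
For M/M/1: Lq = λ²/(μ(μ-λ))
Lq = 36.00/(11.8 × 5.80)
Lq = 0.5260 orders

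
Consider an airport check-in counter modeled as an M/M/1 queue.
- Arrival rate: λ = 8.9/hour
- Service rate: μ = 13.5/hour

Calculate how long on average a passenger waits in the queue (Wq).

First, compute utilization: ρ = λ/μ = 8.9/13.5 = 0.6593
For M/M/1: Wq = λ/(μ(μ-λ))
Wq = 8.9/(13.5 × (13.5-8.9))
Wq = 8.9/(13.5 × 4.60)
Wq = 0.1433 hours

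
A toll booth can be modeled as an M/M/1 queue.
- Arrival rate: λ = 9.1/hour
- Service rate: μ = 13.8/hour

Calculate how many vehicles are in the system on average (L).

ρ = λ/μ = 9.1/13.8 = 0.6594
For M/M/1: L = λ/(μ-λ)
L = 9.1/(13.8-9.1) = 9.1/4.70
L = 1.9362 vehicles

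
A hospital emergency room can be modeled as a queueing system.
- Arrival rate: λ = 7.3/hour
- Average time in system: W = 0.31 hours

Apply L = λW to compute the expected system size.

Little's Law: L = λW
L = 7.3 × 0.31 = 2.2630 patients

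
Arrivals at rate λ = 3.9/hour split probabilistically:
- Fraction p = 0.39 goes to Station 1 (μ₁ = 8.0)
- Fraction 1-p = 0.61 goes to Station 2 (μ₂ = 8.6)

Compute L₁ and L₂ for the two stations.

Effective rates: λ₁ = 3.9×0.39 = 1.521, λ₂ = 3.9×0.61 = 2.379
Station 1: ρ₁ = 1.521/8.0 = 0.19012, L₁ = ρ₁/(1-ρ₁) = 0.19012/(1-0.19012) = 0.2348
Station 2: ρ₂ = 2.379/8.6 = 0.2766, L₂ = ρ₂/(1-ρ₂) = 0.2766/(1-0.2766) = 0.3824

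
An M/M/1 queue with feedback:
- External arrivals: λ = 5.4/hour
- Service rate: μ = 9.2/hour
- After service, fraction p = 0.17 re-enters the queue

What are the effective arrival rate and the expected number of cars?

Effective arrival rate: λ_eff = λ/(1-p) = 5.4/(1-0.17) = 5.4/0.83 = 6.506024
ρ = λ_eff/μ = 6.506024/9.2 = 0.707177
L = ρ/(1-ρ) = 0.707177/(1-0.707177) = 2.4150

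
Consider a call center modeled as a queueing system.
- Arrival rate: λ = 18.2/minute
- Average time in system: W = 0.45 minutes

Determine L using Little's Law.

Little's Law: L = λW
L = 18.2 × 0.45 = 8.1900 calls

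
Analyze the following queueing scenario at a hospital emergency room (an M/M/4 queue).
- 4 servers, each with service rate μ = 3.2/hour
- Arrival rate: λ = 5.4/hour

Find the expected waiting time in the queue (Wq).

Traffic intensity: ρ = λ/(cμ) = 5.4/(4×3.2) = 0.4219
Since ρ = 0.4219 < 1, system is stable.
Offered load a = λ/μ = cρ = 5.4/3.2 = 1.6875
P₀ = [ Σₙ₌₀^3 aⁿ/n! + a^4/(4!(1-ρ)) ]⁻¹
Σ = a^0/0! + a^1/1! + a^2/2! + a^3/3! = 1.0000 + 1.6875 + 1.4238 + 0.8009 = 4.9122
a^4/(4!(1-ρ)) = 8.1091/(24 × 0.57812) = 0.5844
P₀ = 1/(4.9122 + 0.5844) = 0.1819
Lq = P₀·a^4·ρ / (4!(1-ρ)²) = 0.1819 × 8.1091 × 0.4219 / (24 × 0.3342) = 0.07759
Wq = Lq/λ = 0.07759/5.4 = 0.01437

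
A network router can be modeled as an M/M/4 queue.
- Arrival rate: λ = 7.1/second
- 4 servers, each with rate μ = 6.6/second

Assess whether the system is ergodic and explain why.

Stability requires ρ = λ/(cμ) < 1
ρ = 7.1/(4 × 6.6) = 7.1/26.40 = 0.2689
Since 0.2689 < 1, the system is STABLE.
The servers are busy 26.89% of the time.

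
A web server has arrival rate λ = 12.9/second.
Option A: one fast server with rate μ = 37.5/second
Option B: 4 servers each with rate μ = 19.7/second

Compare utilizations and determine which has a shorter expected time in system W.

Option A: single server μ = 37.5 (M/M/1)
  ρ_A = 12.9/37.5 = 0.3440
  W_A = 1/(μ-λ) = 1/(37.5-12.9) = 1/24.60 = 0.04065

Option B: 4 servers μ = 19.7 (M/M/4)
  ρ_B = λ/(cμ) = 12.9/(4×19.7) = 0.1637
  Offered load a = λ/μ = cρ = 12.9/19.7 = 0.6548
  P₀ = [ Σₙ₌₀^3 aⁿ/n! + a^4/(4!(1-ρ)) ]⁻¹
  Σ = a^0/0! + a^1/1! + a^2/2! + a^3/3! = 1.0000 + 0.6548 + 0.2144 + 0.04680 = 1.9160
  a^4/(4!(1-ρ)) = 0.183863/(24 × 0.836294) = 0.009161
  P₀ = 1/(1.9160 + 0.009161) = 0.5194
  Lq = P₀·a^4·ρ / (4!(1-ρ)²) = 0.51943 × 0.18386 × 0.16371 / (24 × 0.69939) = 0.0009314
  Wq_B = Lq/λ = 0.00093145/12.9 = 0.00007221
  W_B = Wq_B + 1/μ = 0.00007221 + 0.05076 = 0.05083

Since W_A = 0.04065 < W_B = 0.05083, Option A (single fast server) has the shorter time in system.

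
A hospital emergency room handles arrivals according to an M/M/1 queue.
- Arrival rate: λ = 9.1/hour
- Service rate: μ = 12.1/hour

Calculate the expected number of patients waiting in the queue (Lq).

ρ = λ/μ = 9.1/12.1 = 0.7521
For M/M/1: Lq = λ²/(μ(μ-λ))
Lq = 82.81/(12.1 × 3.00)
Lq = 2.2813 patients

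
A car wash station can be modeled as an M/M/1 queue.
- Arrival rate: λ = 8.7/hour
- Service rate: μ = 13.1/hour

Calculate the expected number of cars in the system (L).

ρ = λ/μ = 8.7/13.1 = 0.6641
For M/M/1: L = λ/(μ-λ)
L = 8.7/(13.1-8.7) = 8.7/4.40
L = 1.9773 cars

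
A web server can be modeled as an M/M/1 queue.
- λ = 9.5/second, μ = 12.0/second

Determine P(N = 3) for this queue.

ρ = λ/μ = 9.5/12.0 = 0.7917
P(n) = (1-ρ)ρⁿ
P(3) = (1-0.7917) × 0.7917^3
P(3) = 0.2083 × 0.4962
P(3) = 0.1034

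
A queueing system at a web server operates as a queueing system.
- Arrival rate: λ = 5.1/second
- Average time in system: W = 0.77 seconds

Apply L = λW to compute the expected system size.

Little's Law: L = λW
L = 5.1 × 0.77 = 3.9270 requests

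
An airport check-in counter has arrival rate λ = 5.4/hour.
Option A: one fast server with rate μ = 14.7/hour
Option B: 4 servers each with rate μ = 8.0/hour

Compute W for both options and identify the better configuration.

Option A: single server μ = 14.7 (M/M/1)
  ρ_A = 5.4/14.7 = 0.3673
  W_A = 1/(μ-λ) = 1/(14.7-5.4) = 1/9.30 = 0.1075

Option B: 4 servers μ = 8.0 (M/M/4)
  ρ_B = λ/(cμ) = 5.4/(4×8.0) = 0.1688
  Offered load a = λ/μ = cρ = 5.4/8.0 = 0.6750
  P₀ = [ Σₙ₌₀^3 aⁿ/n! + a^4/(4!(1-ρ)) ]⁻¹
  Σ = a^0/0! + a^1/1! + a^2/2! + a^3/3! = 1.0000 + 0.6750 + 0.2278 + 0.05126 = 1.9541
  a^4/(4!(1-ρ)) = 0.2076/(24 × 0.8313) = 0.01041
  P₀ = 1/(1.9541 + 0.01041) = 0.5090
  Lq = P₀·a^4·ρ / (4!(1-ρ)²) = 0.50904 × 0.20759 × 0.16875 / (24 × 0.69098) = 0.001075
  Wq_B = Lq/λ = 0.001075/5.4 = 0.0001991
  W_B = Wq_B + 1/μ = 0.0001991 + 0.1250 = 0.1252

Since W_A = 0.1075 < W_B = 0.1252, Option A (single fast server) has the shorter time in system.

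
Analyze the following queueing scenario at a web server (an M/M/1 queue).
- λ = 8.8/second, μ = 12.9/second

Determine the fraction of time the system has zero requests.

ρ = λ/μ = 8.8/12.9 = 0.6822
P(0) = 1 - ρ = 1 - 0.6822 = 0.3178
The server is idle 31.78% of the time.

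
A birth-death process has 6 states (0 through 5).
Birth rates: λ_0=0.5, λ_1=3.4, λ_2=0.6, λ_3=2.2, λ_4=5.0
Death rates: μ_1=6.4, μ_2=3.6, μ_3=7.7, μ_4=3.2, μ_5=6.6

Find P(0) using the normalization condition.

Ratios P(n)/P(0) = (λ₀···λₙ₋₁)/(μ₁···μₙ):
P(1)/P(0) = (0.5)/(6.4) = 0.07812
P(2)/P(0) = (0.5×3.4)/(6.4×3.6) = 0.07378
P(3)/P(0) = (0.5×3.4×0.6)/(6.4×3.6×7.7) = 0.005749
P(4)/P(0) = (0.5×3.4×0.6×2.2)/(6.4×3.6×7.7×3.2) = 0.003953
P(5)/P(0) = (0.5×3.4×0.6×2.2×5.0)/(6.4×3.6×7.7×3.2×6.6) = 0.002995

Normalization: ∑ P(n) = 1
P(0) × (1.0000 + 0.07812 + 0.07378 + 0.005749 + 0.003953 + 0.002995) = 1
P(0) × 1.1646 = 1
P(0) = 1/1.1646 = 0.8587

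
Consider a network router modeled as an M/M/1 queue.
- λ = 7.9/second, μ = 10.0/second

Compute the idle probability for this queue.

ρ = λ/μ = 7.9/10.0 = 0.7900
P(0) = 1 - ρ = 1 - 0.7900 = 0.2100
The server is idle 21.00% of the time.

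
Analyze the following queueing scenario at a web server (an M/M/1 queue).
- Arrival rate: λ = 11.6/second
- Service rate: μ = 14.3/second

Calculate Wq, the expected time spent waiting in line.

First, compute utilization: ρ = λ/μ = 11.6/14.3 = 0.8112
For M/M/1: Wq = λ/(μ(μ-λ))
Wq = 11.6/(14.3 × (14.3-11.6))
Wq = 11.6/(14.3 × 2.70)
Wq = 0.3004 seconds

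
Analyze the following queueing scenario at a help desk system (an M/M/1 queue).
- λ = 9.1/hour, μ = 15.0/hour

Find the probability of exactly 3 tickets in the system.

ρ = λ/μ = 9.1/15.0 = 0.60667
P(n) = (1-ρ)ρⁿ
P(3) = (1-0.60667) × 0.60667^3
P(3) = 0.3933 × 0.2233
P(3) = 0.08782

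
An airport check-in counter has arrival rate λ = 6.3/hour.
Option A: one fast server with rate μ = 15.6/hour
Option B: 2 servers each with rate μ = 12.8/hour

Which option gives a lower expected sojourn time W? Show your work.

Option A: single server μ = 15.6 (M/M/1)
  ρ_A = 6.3/15.6 = 0.4038
  W_A = 1/(μ-λ) = 1/(15.6-6.3) = 1/9.30 = 0.1075

Option B: 2 servers μ = 12.8 (M/M/2)
  ρ_B = λ/(cμ) = 6.3/(2×12.8) = 0.2461
  Offered load a = λ/μ = cρ = 6.3/12.8 = 0.4922
  P₀ = [ Σₙ₌₀^1 aⁿ/n! + a^2/(2!(1-ρ)) ]⁻¹
  Σ = a^0/0! + a^1/1! = 1.0000 + 0.4922 = 1.4922
  a^2/(2!(1-ρ)) = 0.24225/(2 × 0.75391) = 0.1607
  P₀ = 1/(1.4922 + 0.1607) = 0.6050
  Lq = P₀·a^2·ρ / (2!(1-ρ)²) = 0.60502 × 0.24225 × 0.24609 / (2 × 0.56837) = 0.03173
  Wq_B = Lq/λ = 0.0317295/6.3 = 0.005036
  W_B = Wq_B + 1/μ = 0.005036 + 0.07812 = 0.08316

Since W_B = 0.08316 < W_A = 0.1075, Option B (multiple servers) has the shorter time in system.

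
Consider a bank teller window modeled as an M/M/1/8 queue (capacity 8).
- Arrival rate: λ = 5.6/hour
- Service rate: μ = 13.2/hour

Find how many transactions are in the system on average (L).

ρ = λ/μ = 5.6/13.2 = 0.42424
P₀ = (1-ρ)/(1-ρ^(K+1)) = (1-0.42424)/(1-0.42424^9) = 0.5758/0.9996 = 0.5760
P_K = P₀×ρ^K = 0.57602 × 0.42424^8 = 0.57602 × 0.0010493 = 0.0006044
L = ρ[1 - (K+1)ρ^K + Kρ^(K+1)] / [(1-ρ)(1-ρ^(K+1))]
L = 0.42424 × (1 - 9×0.001049 + 8×0.0004451) / ((1 - 0.42424) × (1 - 0.0004451)) = 0.7328 transactions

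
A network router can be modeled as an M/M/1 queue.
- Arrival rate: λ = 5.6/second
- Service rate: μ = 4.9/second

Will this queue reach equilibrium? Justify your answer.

Stability requires ρ = λ/(cμ) < 1
ρ = 5.6/(1 × 4.9) = 5.6/4.90 = 1.1429
Since 1.1429 ≥ 1, the system is UNSTABLE.
Queue grows without bound. Need μ > λ = 5.6.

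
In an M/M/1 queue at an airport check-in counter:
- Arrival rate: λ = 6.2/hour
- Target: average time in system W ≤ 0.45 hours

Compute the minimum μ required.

For M/M/1: W = 1/(μ-λ)
Need W ≤ 0.45, so 1/(μ-λ) ≤ 0.45
μ - λ ≥ 1/0.45 = 2.2222
μ ≥ 6.2 + 2.2222 = 8.4222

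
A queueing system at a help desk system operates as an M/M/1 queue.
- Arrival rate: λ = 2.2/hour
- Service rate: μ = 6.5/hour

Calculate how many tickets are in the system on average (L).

ρ = λ/μ = 2.2/6.5 = 0.3385
For M/M/1: L = λ/(μ-λ)
L = 2.2/(6.5-2.2) = 2.2/4.30
L = 0.5116 tickets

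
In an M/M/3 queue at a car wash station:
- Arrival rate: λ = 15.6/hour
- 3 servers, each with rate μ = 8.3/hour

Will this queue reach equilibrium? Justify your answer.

Stability requires ρ = λ/(cμ) < 1
ρ = 15.6/(3 × 8.3) = 15.6/24.90 = 0.6265
Since 0.6265 < 1, the system is STABLE.
The servers are busy 62.65% of the time.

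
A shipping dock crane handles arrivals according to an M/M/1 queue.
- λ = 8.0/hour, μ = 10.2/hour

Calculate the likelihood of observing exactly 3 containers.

ρ = λ/μ = 8.0/10.2 = 0.7843
P(n) = (1-ρ)ρⁿ
P(3) = (1-0.7843) × 0.7843^3
P(3) = 0.2157 × 0.4824
P(3) = 0.1041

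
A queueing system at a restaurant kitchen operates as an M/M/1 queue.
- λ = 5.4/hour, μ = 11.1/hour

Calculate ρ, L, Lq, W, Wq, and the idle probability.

Step 1: ρ = λ/μ = 5.4/11.1 = 0.4865
Step 2: L = λ/(μ-λ) = 5.4/5.70 = 0.9474
Step 3: Lq = λ²/(μ(μ-λ)) = 29.16/(11.1×5.70) = 0.4609
Step 4: W = 1/(μ-λ) = 1/5.70 = 0.17544
Step 5: Wq = λ/(μ(μ-λ)) = 5.4/(11.1×5.70) = 0.08535
Step 6: P(0) = 1-ρ = 0.5135
Verify: L = λW = 5.4×0.17544 = 0.9474 ✔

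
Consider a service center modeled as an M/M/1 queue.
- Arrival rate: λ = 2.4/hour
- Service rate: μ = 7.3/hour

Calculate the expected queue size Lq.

ρ = λ/μ = 2.4/7.3 = 0.3288
For M/M/1: Lq = λ²/(μ(μ-λ))
Lq = 5.76/(7.3 × 4.90)
Lq = 0.1610 customers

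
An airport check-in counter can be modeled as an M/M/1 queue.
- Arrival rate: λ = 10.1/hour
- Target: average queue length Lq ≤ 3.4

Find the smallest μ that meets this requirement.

For M/M/1: Lq = λ²/(μ(μ-λ))
Need Lq ≤ 3.4, i.e. μ(μ-λ) ≥ λ²/3.4
μ² - 10.1μ - 102.01/3.4 ≥ 0  →  μ² - 10.1μ - 30.00294 ≥ 0
Quadratic formula (positive root): μ = [λ + √(λ² + 4×30.00294)]/2
Discriminant: 102.01 + 4×30.00294 = 222.0218, √222.0218 = 14.9004
μ ≥ (10.1 + 14.9004)/2 = 12.5002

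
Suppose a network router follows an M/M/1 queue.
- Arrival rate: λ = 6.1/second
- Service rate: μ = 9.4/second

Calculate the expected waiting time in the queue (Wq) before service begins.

First, compute utilization: ρ = λ/μ = 6.1/9.4 = 0.6489
For M/M/1: Wq = λ/(μ(μ-λ))
Wq = 6.1/(9.4 × (9.4-6.1))
Wq = 6.1/(9.4 × 3.30)
Wq = 0.1966 seconds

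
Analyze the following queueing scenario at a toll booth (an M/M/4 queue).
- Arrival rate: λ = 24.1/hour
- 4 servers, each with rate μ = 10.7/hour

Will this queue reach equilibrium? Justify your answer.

Stability requires ρ = λ/(cμ) < 1
ρ = 24.1/(4 × 10.7) = 24.1/42.80 = 0.5631
Since 0.5631 < 1, the system is STABLE.
The servers are busy 56.31% of the time.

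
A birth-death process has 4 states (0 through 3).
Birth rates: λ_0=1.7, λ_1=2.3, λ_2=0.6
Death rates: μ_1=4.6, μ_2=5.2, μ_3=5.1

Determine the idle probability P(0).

Ratios P(n)/P(0) = (λ₀···λₙ₋₁)/(μ₁···μₙ):
P(1)/P(0) = (1.7)/(4.6) = 0.3696
P(2)/P(0) = (1.7×2.3)/(4.6×5.2) = 0.1635
P(3)/P(0) = (1.7×2.3×0.6)/(4.6×5.2×5.1) = 0.01923

Normalization: ∑ P(n) = 1
P(0) × (1.0000 + 0.3696 + 0.1635 + 0.01923) = 1
P(0) × 1.5523 = 1
P(0) = 1/1.5523 = 0.6442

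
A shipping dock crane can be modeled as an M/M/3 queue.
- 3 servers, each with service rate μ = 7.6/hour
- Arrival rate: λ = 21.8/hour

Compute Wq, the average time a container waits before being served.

Traffic intensity: ρ = λ/(cμ) = 21.8/(3×7.6) = 0.9561
Since ρ = 0.9561 < 1, system is stable.
Offered load a = λ/μ = cρ = 21.8/7.6 = 2.8684
P₀ = [ Σₙ₌₀^2 aⁿ/n! + a^3/(3!(1-ρ)) ]⁻¹
Σ = a^0/0! + a^1/1! + a^2/2! = 1.0000 + 2.8684 + 4.1139 = 7.9823
a^3/(3!(1-ρ)) = 23.6009076/(6 × 0.0438596491) = 89.6834
P₀ = 1/(7.9823 + 89.6834) = 0.01024
Lq = P₀·a^3·ρ / (3!(1-ρ)²) = 0.01023900 × 23.60091 × 0.9561404 / (6 × 0.001923669) = 20.0183
Wq = Lq/λ = 20.0183/21.8 = 0.9183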